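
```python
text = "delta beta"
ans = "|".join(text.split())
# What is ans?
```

Trace:
`text = "delta beta"` → text = 'delta beta'
`ans = "|".join(text.split())` → ans = 'delta|beta'
So ans = 'delta|beta'

Answer: 'delta|beta'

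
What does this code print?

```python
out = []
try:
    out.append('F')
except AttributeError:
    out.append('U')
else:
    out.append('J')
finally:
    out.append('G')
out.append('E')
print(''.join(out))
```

Execution trace: 'F' (try body, no exception) → 'J' (else) → 'G' (finally) → 'E' (after the try/except). Output: FJGE

Answer: FJGE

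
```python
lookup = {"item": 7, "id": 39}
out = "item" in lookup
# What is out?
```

Trace:
`lookup = {"item": 7, "id": 39}` → lookup = {'item': 7, 'id': 39}
`out = "item" in lookup` → out = True
So out = True

Answer: True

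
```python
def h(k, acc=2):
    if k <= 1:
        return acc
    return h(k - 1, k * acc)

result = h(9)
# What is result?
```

Accumulator trace (n, acc): (9, 2) -> (8, 18) -> (7, 144) -> (6, 1008) -> (5, 6048) -> (4, 30240) -> (3, 120960) -> (2, 362880) -> (1, 725760) -> return 725760

Answer: 725760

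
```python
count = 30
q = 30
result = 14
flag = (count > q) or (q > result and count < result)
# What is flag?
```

Trace:
`count = 30` → count = 30
`q = 30` → q = 30
`result = 14` → result = 14
`flag = (count > q) or (q > result and count < result)` → flag = False
So flag = False

Answer: False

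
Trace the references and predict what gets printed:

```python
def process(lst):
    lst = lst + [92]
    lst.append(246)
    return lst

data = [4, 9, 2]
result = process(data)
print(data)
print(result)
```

Key concept: rebinding parameter vs mutation.
Step by step:
`data = [4, 9, 2]` → data = [4, 9, 2]
`result = process(data)` → result = [4, 9, 2, 92, 246]
`print(data)` → prints [4, 9, 2]
`print(result)` → prints [4, 9, 2, 92, 246]

Answer:
[4, 9, 2]
[4, 9, 2, 92, 246]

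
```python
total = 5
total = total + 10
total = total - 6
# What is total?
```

Trace:
`total = 5` → total = 5
`total = total + 10` → total = 15
`total = total - 6` → total = 9
So total = 9

Answer: 9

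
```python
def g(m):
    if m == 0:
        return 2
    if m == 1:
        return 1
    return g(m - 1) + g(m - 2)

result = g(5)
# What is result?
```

Build up from base cases: g(0)=2, g(1)=1, g(2)=3, g(3)=4, g(4)=7, g(5)=11

Answer: 11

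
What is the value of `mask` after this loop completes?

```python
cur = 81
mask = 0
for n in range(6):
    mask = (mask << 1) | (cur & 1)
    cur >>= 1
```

Reverse lowest 6 bits of 81
`mask` takes the values: 0 → 1 → 2 → 4 → 8 → 17 → 34

Answer: 34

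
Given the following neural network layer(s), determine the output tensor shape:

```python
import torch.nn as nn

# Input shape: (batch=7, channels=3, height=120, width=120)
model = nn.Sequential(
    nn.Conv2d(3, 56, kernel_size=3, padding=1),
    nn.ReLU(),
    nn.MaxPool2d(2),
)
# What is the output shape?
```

Input: (7, 3, 120, 120) -> after Conv2d: (7, 56, 120, 120) -> after ReLU: (7, 56, 120, 120) -> Output: (7, 56, 60, 60)

Answer: (7, 56, 60, 60)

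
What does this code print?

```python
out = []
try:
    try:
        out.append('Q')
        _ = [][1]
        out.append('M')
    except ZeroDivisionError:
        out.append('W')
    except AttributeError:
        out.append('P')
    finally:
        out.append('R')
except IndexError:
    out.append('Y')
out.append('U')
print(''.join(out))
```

Execution trace: 'Q' (try body) → 'R' (finally) → 'Y' (outer except IndexError) → 'U' (after the try/except). Output: QRYU

Answer: QRYU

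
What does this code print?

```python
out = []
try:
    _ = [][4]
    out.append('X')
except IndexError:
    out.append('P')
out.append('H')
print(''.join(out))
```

Execution trace: 'P' (except IndexError) → 'H' (after the try/except). Output: PH

Answer: PH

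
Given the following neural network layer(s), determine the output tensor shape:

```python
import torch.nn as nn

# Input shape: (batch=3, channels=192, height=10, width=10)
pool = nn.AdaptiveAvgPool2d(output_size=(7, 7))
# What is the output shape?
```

Input: (3, 192, 10, 10) -> Output: (3, 192, 7, 7)

Answer: (3, 192, 7, 7)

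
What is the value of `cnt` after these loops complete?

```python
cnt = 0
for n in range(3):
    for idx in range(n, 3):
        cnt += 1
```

Upper triangle: 3 + 2 + ... + 1
`cnt` takes the values: 0 → 1 → 2 → 3 → 4 → 5 → 6

Answer: 6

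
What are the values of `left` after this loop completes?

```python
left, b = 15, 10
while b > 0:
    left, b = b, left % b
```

GCD of 15 and 10
`left` takes the values: 15 → 10 → 5

Answer: 5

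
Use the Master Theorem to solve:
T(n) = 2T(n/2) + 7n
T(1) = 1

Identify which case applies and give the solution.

a=2, b=2, f(n)=7n. log_2(2) = 1. Since c=1 = 1, Case 2 applies: T(n) = Θ(n^log_b(a) · log n) = O(n log n).

Answer: O(n log n) - Case 2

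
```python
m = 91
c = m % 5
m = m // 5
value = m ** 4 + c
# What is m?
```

Trace:
`m = 91` → m = 91
`c = m % 5` → c = 1
`m = m // 5` → m = 18
`value = m ** 4 + c` → value = 104977
So m = 18

Answer: 18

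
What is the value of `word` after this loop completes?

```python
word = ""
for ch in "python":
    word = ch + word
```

Reverse 'python'
`word` takes the values: "" → "p" → "yp" → "typ" → "htyp" → "ohtyp" → "nohtyp"

Answer: "nohtyp"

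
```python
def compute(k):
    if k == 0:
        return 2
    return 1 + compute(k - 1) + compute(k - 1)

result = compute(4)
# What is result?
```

compute(k) = 1 + 2·compute(k-1), compute(0)=2. Closed form: (2+1)·2^4 - 1 = 47.

Answer: 47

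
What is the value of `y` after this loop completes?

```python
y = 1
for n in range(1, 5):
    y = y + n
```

Start at 1, add 1 through 4
`y` takes the values: 1 → 2 → 4 → 7 → 11

Answer: 11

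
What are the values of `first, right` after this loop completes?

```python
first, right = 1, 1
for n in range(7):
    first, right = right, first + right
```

Fibonacci: after 7 iterations
`first, right` takes the values: (1, 1) → (1, 2) → (2, 3) → (3, 5) → (5, 8) → (8, 13) → (13, 21) → (21, 34)

Answer: 21, 34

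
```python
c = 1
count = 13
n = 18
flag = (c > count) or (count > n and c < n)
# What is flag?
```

Trace:
`c = 1` → c = 1
`count = 13` → count = 13
`n = 18` → n = 18
`flag = (c > count) or (count > n and c < n)` → flag = False
So flag = False

Answer: False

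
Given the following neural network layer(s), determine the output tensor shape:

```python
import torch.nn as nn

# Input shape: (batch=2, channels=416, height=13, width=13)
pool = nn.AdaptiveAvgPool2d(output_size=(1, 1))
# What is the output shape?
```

Input: (2, 416, 13, 13) -> Output: (2, 416, 1, 1)

Answer: (2, 416, 1, 1)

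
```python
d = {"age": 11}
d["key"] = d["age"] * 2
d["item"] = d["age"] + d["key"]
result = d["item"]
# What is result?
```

Trace:
`d = {"age": 11}` → d = {'age': 11}
`d["key"] = d["age"] * 2` → d = {'age': 11, 'key': 22}
`d["item"] = d["age"] + d["key"]` → d = {'age': 11, 'key': 22, 'item': 33}
`result = d["item"]` → result = 33
So result = 33

Answer: 33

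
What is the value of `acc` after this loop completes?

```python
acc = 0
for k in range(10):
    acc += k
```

Sum of 0 to 9 = 45
`acc` takes the values: 0 → 1 → 3 → 6 → 10 → 15 → 21 → 28 → 36 → 45

Answer: 45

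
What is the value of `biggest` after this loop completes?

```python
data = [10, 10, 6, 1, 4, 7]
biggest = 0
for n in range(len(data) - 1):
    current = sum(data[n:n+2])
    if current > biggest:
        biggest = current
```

Max sum of 2-element window in [10, 10, 6, 1, 4, 7]
`biggest` takes the values: 0 → 20

Answer: 20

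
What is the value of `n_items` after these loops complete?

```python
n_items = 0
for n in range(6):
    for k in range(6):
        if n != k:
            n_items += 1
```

6² - 6 (exclude diagonal)
`n_items` takes the values: 0 → 1 → 2 → 3 → 4 → 5 → 6 → 7 → 8 → 9 → 10 → 11 → 12 → 13 → 14 → 15 → 16 → 17 → 18 → 19 → 20 → 21 → 22 → 23 → 24 → 25 → 26 → 27 → 28 → 29 → 30

Answer: 30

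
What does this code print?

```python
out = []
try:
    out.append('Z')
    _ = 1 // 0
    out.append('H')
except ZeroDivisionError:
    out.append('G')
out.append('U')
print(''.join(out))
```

Execution trace: 'Z' (try body) → 'G' (except ZeroDivisionError) → 'U' (after the try/except). Output: ZGU

Answer: ZGU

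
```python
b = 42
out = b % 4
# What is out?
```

Trace:
`b = 42` → b = 42
`out = b % 4` → out = 2
So out = 2

Answer: 2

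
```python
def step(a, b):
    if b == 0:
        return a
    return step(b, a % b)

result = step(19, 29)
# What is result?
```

step(19, 29) -> step(29, 19) -> step(19, 10) -> step(10, 9) -> step(9, 1) -> step(1, 0) -> 1

Answer: 1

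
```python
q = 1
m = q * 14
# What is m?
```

Trace:
`q = 1` → q = 1
`m = q * 14` → m = 14
So m = 14

Answer: 14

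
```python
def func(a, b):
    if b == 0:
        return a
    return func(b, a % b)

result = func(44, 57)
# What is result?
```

func(44, 57) -> func(57, 44) -> func(44, 13) -> func(13, 5) -> func(5, 3) -> func(3, 2) -> func(2, 1) -> func(1, 0) -> 1

Answer: 1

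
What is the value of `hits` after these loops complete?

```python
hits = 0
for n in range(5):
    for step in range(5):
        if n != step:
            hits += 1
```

5² - 5 (exclude diagonal)
`hits` takes the values: 0 → 1 → 2 → 3 → 4 → 5 → 6 → 7 → 8 → 9 → 10 → 11 → 12 → 13 → 14 → 15 → 16 → 17 → 18 → 19 → 20

Answer: 20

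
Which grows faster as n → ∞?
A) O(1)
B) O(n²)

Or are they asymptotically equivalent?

O(1) vs O(n²): Higher order terms dominate.

Answer: B) O(n²) grows faster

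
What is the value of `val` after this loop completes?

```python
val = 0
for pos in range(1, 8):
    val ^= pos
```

XOR of 1 to 7
`val` takes the values: 0 → 1 → 3 → 0 → 4 → 1 → 7 → 0

Answer: 0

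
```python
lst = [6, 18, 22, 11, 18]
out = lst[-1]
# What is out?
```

Trace:
`lst = [6, 18, 22, 11, 18]` → lst = [6, 18, 22, 11, 18]
`out = lst[-1]` → out = 18
So out = 18

Answer: 18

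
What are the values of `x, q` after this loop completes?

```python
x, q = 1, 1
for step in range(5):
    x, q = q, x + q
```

Fibonacci: after 5 iterations
`x, q` takes the values: (1, 1) → (1, 2) → (2, 3) → (3, 5) → (5, 8) → (8, 13)

Answer: 8, 13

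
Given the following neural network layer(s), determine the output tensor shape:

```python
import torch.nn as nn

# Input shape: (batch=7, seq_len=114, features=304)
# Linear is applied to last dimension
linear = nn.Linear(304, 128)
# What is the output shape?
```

Input: (7, 114, 304) -> Output: (7, 114, 128)

Answer: (7, 114, 128)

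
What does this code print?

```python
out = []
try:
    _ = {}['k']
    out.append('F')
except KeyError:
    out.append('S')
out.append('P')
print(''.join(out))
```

Execution trace: 'S' (except KeyError) → 'P' (after the try/except). Output: SP

Answer: SP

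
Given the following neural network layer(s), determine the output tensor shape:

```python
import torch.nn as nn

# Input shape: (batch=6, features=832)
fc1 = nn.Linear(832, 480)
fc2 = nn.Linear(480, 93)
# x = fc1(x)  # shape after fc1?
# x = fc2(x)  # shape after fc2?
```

Input: (6, 832) -> after fc1: (6, 480) -> Output: (6, 93)

Answer: (6, 93)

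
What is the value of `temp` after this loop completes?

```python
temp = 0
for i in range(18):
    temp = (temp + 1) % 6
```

Increment mod 6, 18 times = 0
`temp` takes the values: 0 → 1 → 2 → 3 → 4 → 5 → 0 → 1 → 2 → 3 → 4 → 5 → 0 → 1 → 2 → 3 → 4 → 5 → 0

Answer: 0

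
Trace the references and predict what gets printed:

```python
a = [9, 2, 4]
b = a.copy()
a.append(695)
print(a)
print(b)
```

Key concept: list.copy() creates independent copy.
Step by step:
`a = [9, 2, 4]` → a = [9, 2, 4]
`b = a.copy()` → b = [9, 2, 4]
`a.append(695)` → a = [9, 2, 4, 695]
`print(a)` → prints [9, 2, 4, 695]
`print(b)` → prints [9, 2, 4]

Answer:
[9, 2, 4, 695]
[9, 2, 4]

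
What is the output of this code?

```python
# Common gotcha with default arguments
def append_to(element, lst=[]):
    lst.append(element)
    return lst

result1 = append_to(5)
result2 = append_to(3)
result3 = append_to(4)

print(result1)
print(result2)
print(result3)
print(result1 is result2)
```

Key concept: mutable default argument gotcha.
Step by step:
`result1 = append_to(5)` → result1 = [5]
`result2 = append_to(3)` → result1 = [5, 3] (same object as result2); result2 = [5, 3] (same object as result1)
`result3 = append_to(4)` → result1 = [5, 3, 4] (same object as result2, result3); result2 = [5, 3, 4] (same object as result1, result3); result3 = [5, 3, 4] (same object as result1, result2)
`print(result1)` → prints [5, 3, 4]
`print(result2)` → prints [5, 3, 4]
`print(result3)` → prints [5, 3, 4]
`print(result1 is result2)` → prints True

Answer:
[5, 3, 4]
[5, 3, 4]
[5, 3, 4]
True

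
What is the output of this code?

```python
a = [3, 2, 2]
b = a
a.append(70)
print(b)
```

Key concept: basic list aliasing.
Step by step:
`a = [3, 2, 2]` → a = [3, 2, 2]
`b = a` → b = [3, 2, 2] (same object as a)
`a.append(70)` → a = [3, 2, 2, 70] (same object as b); b = [3, 2, 2, 70] (same object as a)
`print(b)` → prints [3, 2, 2, 70]

Answer: [3, 2, 2, 70]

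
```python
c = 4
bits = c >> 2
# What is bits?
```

Trace:
`c = 4` → c = 4
`bits = c >> 2` → bits = 1
So bits = 1

Answer: 1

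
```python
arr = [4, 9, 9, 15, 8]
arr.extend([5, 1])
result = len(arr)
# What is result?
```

Trace:
`arr = [4, 9, 9, 15, 8]` → arr = [4, 9, 9, 15, 8]
`arr.extend([5, 1])` → arr = [4, 9, 9, 15, 8, 5, 1]
`result = len(arr)` → result = 7
So result = 7

Answer: 7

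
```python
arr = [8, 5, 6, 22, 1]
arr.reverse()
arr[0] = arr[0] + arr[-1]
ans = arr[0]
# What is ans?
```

Trace:
`arr = [8, 5, 6, 22, 1]` → arr = [8, 5, 6, 22, 1]
`arr.reverse()` → arr = [1, 22, 6, 5, 8]
`arr[0] = arr[0] + arr[-1]` → arr = [9, 22, 6, 5, 8]
`ans = arr[0]` → ans = 9
So ans = 9

Answer: 9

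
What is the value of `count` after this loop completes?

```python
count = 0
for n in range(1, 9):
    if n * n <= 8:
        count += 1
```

Count numbers where n² ≤ 8
`count` takes the values: 0 → 1 → 2

Answer: 2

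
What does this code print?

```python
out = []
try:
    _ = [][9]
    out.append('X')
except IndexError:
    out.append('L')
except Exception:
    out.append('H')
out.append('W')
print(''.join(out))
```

Execution trace: 'L' (except IndexError) → 'W' (after the try/except). Output: LW

Answer: LW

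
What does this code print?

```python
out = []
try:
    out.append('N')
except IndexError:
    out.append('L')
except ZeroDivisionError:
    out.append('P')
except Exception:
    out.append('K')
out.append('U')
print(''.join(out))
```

Execution trace: 'N' (try body, no exception) → 'U' (after the try/except). Output: NU

Answer: NU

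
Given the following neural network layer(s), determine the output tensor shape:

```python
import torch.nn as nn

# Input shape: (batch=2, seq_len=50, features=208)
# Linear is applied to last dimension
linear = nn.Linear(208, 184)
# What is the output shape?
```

Input: (2, 50, 208) -> Output: (2, 50, 184)

Answer: (2, 50, 184)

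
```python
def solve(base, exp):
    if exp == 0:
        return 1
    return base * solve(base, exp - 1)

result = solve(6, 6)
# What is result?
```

solve(6, 6) = 6 * 6 * 6 * 6 * 6 * 6 = 46656

Answer: 46656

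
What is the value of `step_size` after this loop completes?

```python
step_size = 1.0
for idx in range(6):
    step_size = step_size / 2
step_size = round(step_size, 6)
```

Halving LR 6 times: 1 / 2^6
`step_size` takes the values: 1.0 → 0.5 → 0.25 → 0.125 → 0.0625 → 0.03125 → 0.015625

Answer: 0.015625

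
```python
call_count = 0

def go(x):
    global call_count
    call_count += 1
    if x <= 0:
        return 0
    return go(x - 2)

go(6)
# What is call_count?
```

Linear recursion stepping by 2: 4 calls from x=6 down to ≤0.

Answer: 4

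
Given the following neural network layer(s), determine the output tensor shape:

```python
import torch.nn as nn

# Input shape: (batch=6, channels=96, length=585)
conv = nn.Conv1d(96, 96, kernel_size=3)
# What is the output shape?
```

Input: (6, 96, 585) -> Output: (6, 96, 583)

Answer: (6, 96, 583)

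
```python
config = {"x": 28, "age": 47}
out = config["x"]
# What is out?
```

Trace:
`config = {"x": 28, "age": 47}` → config = {'x': 28, 'age': 47}
`out = config["x"]` → out = 28
So out = 28

Answer: 28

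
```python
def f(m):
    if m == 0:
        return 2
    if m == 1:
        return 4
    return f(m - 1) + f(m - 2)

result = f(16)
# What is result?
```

Build up from base cases: f(0)=2, f(1)=4, f(2)=6, f(3)=10, f(4)=16, f(5)=26, f(6)=42, ..., f(16)=5168

Answer: 5168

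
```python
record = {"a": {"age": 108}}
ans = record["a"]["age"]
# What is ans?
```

Trace:
`record = {"a": {"age": 108}}` → record = {'a': {'age': 108}}
`ans = record["a"]["age"]` → ans = 108
So ans = 108

Answer: 108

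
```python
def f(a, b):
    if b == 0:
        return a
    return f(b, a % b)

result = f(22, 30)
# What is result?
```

f(22, 30) -> f(30, 22) -> f(22, 8) -> f(8, 6) -> f(6, 2) -> f(2, 0) -> 2

Answer: 2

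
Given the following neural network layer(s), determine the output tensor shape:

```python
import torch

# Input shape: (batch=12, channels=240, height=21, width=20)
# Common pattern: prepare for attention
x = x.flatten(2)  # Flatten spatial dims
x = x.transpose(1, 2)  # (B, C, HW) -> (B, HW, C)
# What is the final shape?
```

Input: (12, 240, 21, 20) -> after flatten(2): (12, 240, 420) -> Output: (12, 420, 240)

Answer: (12, 420, 240)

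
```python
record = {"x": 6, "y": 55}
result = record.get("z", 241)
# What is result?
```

Trace:
`record = {"x": 6, "y": 55}` → record = {'x': 6, 'y': 55}
`result = record.get("z", 241)` → result = 241
So result = 241

Answer: 241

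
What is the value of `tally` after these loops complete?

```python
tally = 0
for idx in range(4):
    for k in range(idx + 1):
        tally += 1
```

Triangle: 1 + 2 + ... + 4
`tally` takes the values: 0 → 1 → 2 → 3 → 4 → 5 → 6 → 7 → 8 → 9 → 10

Answer: 10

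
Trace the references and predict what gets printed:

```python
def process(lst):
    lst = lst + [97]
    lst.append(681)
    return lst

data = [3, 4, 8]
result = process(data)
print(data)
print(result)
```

Key concept: rebinding parameter vs mutation.
Step by step:
`data = [3, 4, 8]` → data = [3, 4, 8]
`result = process(data)` → result = [3, 4, 8, 97, 681]
`print(data)` → prints [3, 4, 8]
`print(result)` → prints [3, 4, 8, 97, 681]

Answer:
[3, 4, 8]
[3, 4, 8, 97, 681]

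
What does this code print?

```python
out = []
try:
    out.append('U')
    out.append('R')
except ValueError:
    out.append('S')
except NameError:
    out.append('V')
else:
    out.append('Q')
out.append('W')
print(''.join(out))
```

Execution trace: 'U' (try body) → 'R' (try body, no exception) → 'Q' (else) → 'W' (after the try/except). Output: URQW

Answer: URQW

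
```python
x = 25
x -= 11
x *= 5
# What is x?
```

Trace:
`x = 25` → x = 25
`x -= 11` → x = 14
`x *= 5` → x = 70
So x = 70

Answer: 70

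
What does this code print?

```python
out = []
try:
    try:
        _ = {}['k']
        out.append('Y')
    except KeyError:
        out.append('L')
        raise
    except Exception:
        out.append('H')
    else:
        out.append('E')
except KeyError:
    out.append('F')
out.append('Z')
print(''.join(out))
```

Execution trace: 'L' (inner except KeyError) → 'F' (outer except KeyError) → 'Z' (after the try/except). Output: LFZ

Answer: LFZ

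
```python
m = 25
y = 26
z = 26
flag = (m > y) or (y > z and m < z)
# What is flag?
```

Trace:
`m = 25` → m = 25
`y = 26` → y = 26
`z = 26` → z = 26
`flag = (m > y) or (y > z and m < z)` → flag = False
So flag = False

Answer: False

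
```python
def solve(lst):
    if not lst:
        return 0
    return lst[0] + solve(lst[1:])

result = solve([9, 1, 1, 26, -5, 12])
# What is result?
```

9 + 1 + 1 + 26 + (-5) + 12 + 0 = 44

Answer: 44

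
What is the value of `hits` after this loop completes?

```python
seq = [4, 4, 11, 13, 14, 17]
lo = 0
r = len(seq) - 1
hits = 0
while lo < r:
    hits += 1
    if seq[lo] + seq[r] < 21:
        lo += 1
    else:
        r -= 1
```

Steps to find pair summing to 21
`hits` takes the values: 0 → 1 → 2 → 3 → 4 → 5

Answer: 5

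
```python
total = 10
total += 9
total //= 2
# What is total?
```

Trace:
`total = 10` → total = 10
`total += 9` → total = 19
`total //= 2` → total = 9
So total = 9

Answer: 9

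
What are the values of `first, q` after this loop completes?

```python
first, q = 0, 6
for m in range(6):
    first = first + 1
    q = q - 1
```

first goes 0→6, q goes 6→0
`first, q` takes the values: (0, 6) → (1, 6) → (1, 5) → (2, 5) → (2, 4) → (3, 4) → (3, 3) → (4, 3) → (4, 2) → (5, 2) → (5, 1) → (6, 1) → (6, 0)

Answer: 6, 0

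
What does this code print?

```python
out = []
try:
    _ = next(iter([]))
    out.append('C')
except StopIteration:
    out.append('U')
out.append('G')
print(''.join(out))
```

Execution trace: 'U' (except StopIteration) → 'G' (after the try/except). Output: UG

Answer: UG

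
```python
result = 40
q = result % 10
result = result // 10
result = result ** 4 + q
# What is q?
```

Trace:
`result = 40` → result = 40
`q = result % 10` → q = 0
`result = result // 10` → result = 4
`result = result ** 4 + q` → result = 256
So q = 0

Answer: 0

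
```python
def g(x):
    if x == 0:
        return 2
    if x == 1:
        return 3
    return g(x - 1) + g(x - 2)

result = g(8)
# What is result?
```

Build up from base cases: g(0)=2, g(1)=3, g(2)=5, g(3)=8, g(4)=13, g(5)=21, g(6)=34, ..., g(8)=89

Answer: 89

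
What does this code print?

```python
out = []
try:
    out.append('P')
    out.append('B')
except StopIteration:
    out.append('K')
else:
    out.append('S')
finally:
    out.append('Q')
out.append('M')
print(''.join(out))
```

Execution trace: 'P' (try body) → 'B' (try body, no exception) → 'S' (else) → 'Q' (finally) → 'M' (after the try/except). Output: PBSQM

Answer: PBSQM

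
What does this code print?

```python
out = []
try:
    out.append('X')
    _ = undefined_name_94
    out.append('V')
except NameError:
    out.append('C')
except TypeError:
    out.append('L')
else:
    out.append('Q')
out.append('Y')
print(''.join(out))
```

Execution trace: 'X' (try body) → 'C' (except NameError) → 'Y' (after the try/except). Output: XCY

Answer: XCY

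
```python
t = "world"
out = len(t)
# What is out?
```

Trace:
`t = "world"` → t = 'world'
`out = len(t)` → out = 5
So out = 5

Answer: 5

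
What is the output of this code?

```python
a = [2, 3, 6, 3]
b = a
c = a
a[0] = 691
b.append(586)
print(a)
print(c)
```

Key concept: multiple aliases.
Step by step:
`a = [2, 3, 6, 3]` → a = [2, 3, 6, 3]
`b = a` → b = [2, 3, 6, 3] (same object as a)
`c = a` → c = [2, 3, 6, 3] (same object as a, b)
`a[0] = 691` → a = [691, 3, 6, 3] (same object as b, c); b = [691, 3, 6, 3] (same object as a, c); c = [691, 3, 6, 3] (same object as a, b)
`b.append(586)` → a = [691, 3, 6, 3, 586] (same object as b, c); b = [691, 3, 6, 3, 586] (same object as a, c); c = [691, 3, 6, 3, 586] (same object as a, b)
`print(a)` → prints [691, 3, 6, 3, 586]
`print(c)` → prints [691, 3, 6, 3, 586]

Answer:
[691, 3, 6, 3, 586]
[691, 3, 6, 3, 586]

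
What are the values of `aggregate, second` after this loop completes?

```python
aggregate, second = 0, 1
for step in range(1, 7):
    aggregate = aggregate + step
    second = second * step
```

Sum and factorial of 1 to 6
`aggregate, second` takes the values: (0, 1) → (1, 1) → (3, 1) → (3, 2) → (6, 2) → (6, 6) → (10, 6) → (10, 24) → (15, 24) → (15, 120) → (21, 120) → (21, 720)

Answer: 21, 720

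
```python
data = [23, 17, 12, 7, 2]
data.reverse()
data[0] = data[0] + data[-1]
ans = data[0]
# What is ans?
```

Trace:
`data = [23, 17, 12, 7, 2]` → data = [23, 17, 12, 7, 2]
`data.reverse()` → data = [2, 7, 12, 17, 23]
`data[0] = data[0] + data[-1]` → data = [25, 7, 12, 17, 23]
`ans = data[0]` → ans = 25
So ans = 25

Answer: 25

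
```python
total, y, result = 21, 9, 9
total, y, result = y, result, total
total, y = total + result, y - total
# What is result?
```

Trace:
`total, y, result = 21, 9, 9` → total = 21; y = 9; result = 9
`total, y, result = y, result, total` → total = 9; y = 9; result = 21
`total, y = total + result, y - total` → total = 30; y = 0
So result = 21

Answer: 21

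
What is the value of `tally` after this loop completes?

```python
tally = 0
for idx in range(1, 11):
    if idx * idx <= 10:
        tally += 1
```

Count numbers where idx² ≤ 10
`tally` takes the values: 0 → 1 → 2 → 3

Answer: 3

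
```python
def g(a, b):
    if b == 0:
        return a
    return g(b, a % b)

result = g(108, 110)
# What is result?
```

g(108, 110) -> g(110, 108) -> g(108, 2) -> g(2, 0) -> 2

Answer: 2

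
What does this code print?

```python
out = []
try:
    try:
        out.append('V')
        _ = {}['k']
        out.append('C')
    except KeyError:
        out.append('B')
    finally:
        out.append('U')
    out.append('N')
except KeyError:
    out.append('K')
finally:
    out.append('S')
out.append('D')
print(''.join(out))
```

Execution trace: 'V' (inner try body) → 'B' (inner except KeyError) → 'U' (inner finally) → 'N' (try body, no exception) → 'S' (finally) → 'D' (after the try/except). Output: VBUNSD

Answer: VBUNSD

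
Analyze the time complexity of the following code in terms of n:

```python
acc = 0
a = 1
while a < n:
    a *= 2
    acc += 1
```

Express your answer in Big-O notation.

Each loop level contributes: log n. Multiplying the contributions gives O(log n).

Answer: O(log n)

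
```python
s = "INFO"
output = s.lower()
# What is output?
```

Trace:
`s = "INFO"` → s = 'INFO'
`output = s.lower()` → output = 'info'
So output = 'info'

Answer: 'info'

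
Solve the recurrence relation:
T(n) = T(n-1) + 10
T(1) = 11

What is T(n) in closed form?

Unrolling: T(n) = T(1) + 10·(n-1) = 11 + 10(n-1) = 10n + 1.

Answer: T(n) = 10n + 1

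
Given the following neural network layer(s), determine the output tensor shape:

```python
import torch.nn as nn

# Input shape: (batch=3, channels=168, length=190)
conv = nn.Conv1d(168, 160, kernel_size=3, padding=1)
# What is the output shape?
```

Input: (3, 168, 190) -> Output: (3, 160, 190)

Answer: (3, 160, 190)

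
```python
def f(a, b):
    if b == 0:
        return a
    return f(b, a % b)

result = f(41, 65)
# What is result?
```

f(41, 65) -> f(65, 41) -> f(41, 24) -> f(24, 17) -> f(17, 7) -> f(7, 3) -> f(3, 1) -> f(1, 0) -> 1

Answer: 1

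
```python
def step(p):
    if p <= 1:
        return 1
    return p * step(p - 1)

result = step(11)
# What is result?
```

step(11) = 11 * 10 * 9 * 8 * 7 * 6 * 5 * 4 * 3 * 2 * 1 = 39916800

Answer: 39916800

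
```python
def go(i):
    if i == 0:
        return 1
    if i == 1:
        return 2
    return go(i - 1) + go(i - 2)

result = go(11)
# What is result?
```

Build up from base cases: go(0)=1, go(1)=2, go(2)=3, go(3)=5, go(4)=8, go(5)=13, go(6)=21, ..., go(11)=233

Answer: 233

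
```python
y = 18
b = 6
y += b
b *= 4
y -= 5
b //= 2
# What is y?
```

Trace:
`y = 18` → y = 18
`b = 6` → b = 6
`y += b` → y = 24
`b *= 4` → b = 24
`y -= 5` → y = 19
`b //= 2` → b = 12
So y = 19

Answer: 19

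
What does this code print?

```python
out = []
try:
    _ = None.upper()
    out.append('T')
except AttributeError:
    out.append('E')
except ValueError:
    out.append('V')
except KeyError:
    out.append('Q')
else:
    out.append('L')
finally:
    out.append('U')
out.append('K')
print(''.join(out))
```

Execution trace: 'E' (except AttributeError) → 'U' (finally) → 'K' (after the try/except). Output: EUK

Answer: EUK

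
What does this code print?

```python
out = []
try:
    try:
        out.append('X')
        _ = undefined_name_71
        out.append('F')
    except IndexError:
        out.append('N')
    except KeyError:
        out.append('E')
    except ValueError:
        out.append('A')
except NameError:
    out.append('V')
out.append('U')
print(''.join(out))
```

Execution trace: 'X' (try body) → 'V' (outer except NameError) → 'U' (after the try/except). Output: XVU

Answer: XVU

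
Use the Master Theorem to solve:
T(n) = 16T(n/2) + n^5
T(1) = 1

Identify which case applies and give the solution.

a=16, b=2, f(n)=n^5. log_2(16) = 4. Since c=5 > 4 and the regularity condition holds (16(n/2)^5 = (16/2^5)n^5 with 16/2^5 < 1), Case 3 applies: T(n) = Θ(f(n)) = O(n^5).

Answer: O(n^5) - Case 3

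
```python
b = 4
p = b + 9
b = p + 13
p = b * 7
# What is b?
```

Trace:
`b = 4` → b = 4
`p = b + 9` → p = 13
`b = p + 13` → b = 26
`p = b * 7` → p = 182
So b = 26

Answer: 26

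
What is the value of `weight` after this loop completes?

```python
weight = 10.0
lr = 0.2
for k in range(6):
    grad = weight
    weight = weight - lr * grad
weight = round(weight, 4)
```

Gradient descent: w = 10.0 * (1 - 0.2)^6
`weight` takes the values: 10.0 → 8.0 → 6.4 → 5.12 → 4.096 → 3.2768 → 2.62144 → 2.6214

Answer: 2.6214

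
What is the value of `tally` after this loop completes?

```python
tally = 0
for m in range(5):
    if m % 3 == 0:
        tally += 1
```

Count numbers divisible by 3 in range(5)
`tally` takes the values: 0 → 1 → 2

Answer: 2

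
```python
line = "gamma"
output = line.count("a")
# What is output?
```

Trace:
`line = "gamma"` → line = 'gamma'
`output = line.count("a")` → output = 2
So output = 2

Answer: 2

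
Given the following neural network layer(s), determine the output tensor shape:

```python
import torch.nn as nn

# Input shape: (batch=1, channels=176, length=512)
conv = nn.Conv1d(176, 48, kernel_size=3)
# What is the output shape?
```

Input: (1, 176, 512) -> Output: (1, 48, 510)

Answer: (1, 48, 510)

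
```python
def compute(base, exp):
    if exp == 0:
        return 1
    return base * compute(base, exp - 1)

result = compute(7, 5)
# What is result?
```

compute(7, 5) = 7 * 7 * 7 * 7 * 7 = 16807

Answer: 16807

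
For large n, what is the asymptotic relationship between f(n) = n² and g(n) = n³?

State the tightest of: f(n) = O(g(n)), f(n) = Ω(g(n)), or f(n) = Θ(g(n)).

n² vs n³: f(n) = O(g(n)) but not Ω(g(n)) — n³ grows strictly faster than n².

Answer: f(n) = O(g(n)) but not Ω(g(n)) — n³ grows strictly faster than n².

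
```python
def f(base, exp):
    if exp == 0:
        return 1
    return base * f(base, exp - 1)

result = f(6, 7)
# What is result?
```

f(6, 7) = 6 * 6 * 6 * 6 * 6 * 6 * 6 = 279936

Answer: 279936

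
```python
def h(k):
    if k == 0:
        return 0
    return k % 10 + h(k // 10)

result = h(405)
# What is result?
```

Sum of digits of 405: 5 + 0 + 4 = 9

Answer: 9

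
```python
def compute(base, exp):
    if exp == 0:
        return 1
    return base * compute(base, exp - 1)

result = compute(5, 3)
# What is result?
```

compute(5, 3) = 5 * 5 * 5 = 125

Answer: 125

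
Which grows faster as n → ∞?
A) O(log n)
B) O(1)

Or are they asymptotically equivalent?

O(log n) vs O(1): Higher order terms dominate.

Answer: A) O(log n) grows faster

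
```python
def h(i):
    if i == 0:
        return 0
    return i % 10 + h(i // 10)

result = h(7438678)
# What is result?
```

Sum of digits of 7438678: 8 + 7 + 6 + 8 + 3 + 4 + 7 = 43

Answer: 43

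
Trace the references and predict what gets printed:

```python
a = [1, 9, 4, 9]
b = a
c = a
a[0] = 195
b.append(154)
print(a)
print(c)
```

Key concept: multiple aliases.
Step by step:
`a = [1, 9, 4, 9]` → a = [1, 9, 4, 9]
`b = a` → b = [1, 9, 4, 9] (same object as a)
`c = a` → c = [1, 9, 4, 9] (same object as a, b)
`a[0] = 195` → a = [195, 9, 4, 9] (same object as b, c); b = [195, 9, 4, 9] (same object as a, c); c = [195, 9, 4, 9] (same object as a, b)
`b.append(154)` → a = [195, 9, 4, 9, 154] (same object as b, c); b = [195, 9, 4, 9, 154] (same object as a, c); c = [195, 9, 4, 9, 154] (same object as a, b)
`print(a)` → prints [195, 9, 4, 9, 154]
`print(c)` → prints [195, 9, 4, 9, 154]

Answer:
[195, 9, 4, 9, 154]
[195, 9, 4, 9, 154]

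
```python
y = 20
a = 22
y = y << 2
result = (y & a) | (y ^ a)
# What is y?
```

Trace:
`y = 20` → y = 20
`a = 22` → a = 22
`y = y << 2` → y = 80
`result = (y & a) | (y ^ a)` → result = 86
So y = 80

Answer: 80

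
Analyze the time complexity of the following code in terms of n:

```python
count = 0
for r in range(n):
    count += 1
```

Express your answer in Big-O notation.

Each loop level contributes: n. Multiplying the contributions gives O(n).

Answer: O(n)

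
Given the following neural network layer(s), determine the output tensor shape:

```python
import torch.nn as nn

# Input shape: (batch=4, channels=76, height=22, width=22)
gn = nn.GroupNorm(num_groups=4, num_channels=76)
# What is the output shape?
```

Input: (4, 76, 22, 22) -> Output: (4, 76, 22, 22)

Answer: (4, 76, 22, 22)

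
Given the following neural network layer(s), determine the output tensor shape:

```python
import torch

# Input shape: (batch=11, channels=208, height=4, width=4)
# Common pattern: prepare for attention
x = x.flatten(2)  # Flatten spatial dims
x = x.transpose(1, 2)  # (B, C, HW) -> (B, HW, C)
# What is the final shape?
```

Input: (11, 208, 4, 4) -> after flatten(2): (11, 208, 16) -> Output: (11, 16, 208)

Answer: (11, 16, 208)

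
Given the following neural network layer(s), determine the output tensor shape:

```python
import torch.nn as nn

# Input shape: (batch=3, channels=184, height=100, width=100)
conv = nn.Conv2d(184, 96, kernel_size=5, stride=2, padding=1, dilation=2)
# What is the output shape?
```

Input: (3, 184, 100, 100) -> Output: (3, 96, 47, 47)

Answer: (3, 96, 47, 47)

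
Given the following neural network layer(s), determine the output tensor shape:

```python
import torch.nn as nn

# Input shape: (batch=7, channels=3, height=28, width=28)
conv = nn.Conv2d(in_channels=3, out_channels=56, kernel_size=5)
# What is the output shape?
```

Input: (7, 3, 28, 28) -> Output: (7, 56, 24, 24)

Answer: (7, 56, 24, 24)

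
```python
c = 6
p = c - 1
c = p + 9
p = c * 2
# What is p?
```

Trace:
`c = 6` → c = 6
`p = c - 1` → p = 5
`c = p + 9` → c = 14
`p = c * 2` → p = 28
So p = 28

Answer: 28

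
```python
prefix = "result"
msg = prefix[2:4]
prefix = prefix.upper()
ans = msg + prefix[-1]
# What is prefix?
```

Trace:
`prefix = "result"` → prefix = 'result'
`msg = prefix[2:4]` → msg = 'su'
`prefix = prefix.upper()` → prefix = 'RESULT'
`ans = msg + prefix[-1]` → ans = 'suT'
So prefix = 'RESULT'

Answer: 'RESULT'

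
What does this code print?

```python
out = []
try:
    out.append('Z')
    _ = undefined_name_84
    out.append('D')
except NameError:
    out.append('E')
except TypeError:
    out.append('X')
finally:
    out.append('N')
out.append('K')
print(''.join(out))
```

Execution trace: 'Z' (try body) → 'E' (except NameError) → 'N' (finally) → 'K' (after the try/except). Output: ZENK

Answer: ZENK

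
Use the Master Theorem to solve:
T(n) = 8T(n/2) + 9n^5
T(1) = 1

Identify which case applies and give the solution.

a=8, b=2, f(n)=9n^5. log_2(8) = 3. Since c=5 > 3 and the regularity condition holds (8(n/2)^5 = (8/2^5)n^5 with 8/2^5 < 1), Case 3 applies: T(n) = Θ(f(n)) = O(n^5).

Answer: O(n^5) - Case 3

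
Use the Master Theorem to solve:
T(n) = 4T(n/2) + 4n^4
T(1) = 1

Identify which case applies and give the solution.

a=4, b=2, f(n)=4n^4. log_2(4) = 2. Since c=4 > 2 and the regularity condition holds (4(n/2)^4 = (4/2^4)n^4 with 4/2^4 < 1), Case 3 applies: T(n) = Θ(f(n)) = O(n^4).

Answer: O(n^4) - Case 3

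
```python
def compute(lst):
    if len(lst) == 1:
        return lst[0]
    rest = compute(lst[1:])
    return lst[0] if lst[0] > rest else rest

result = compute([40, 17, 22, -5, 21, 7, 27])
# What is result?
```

Recursive max over [40, 17, 22, -5, 21, 7, 27] = 40

Answer: 40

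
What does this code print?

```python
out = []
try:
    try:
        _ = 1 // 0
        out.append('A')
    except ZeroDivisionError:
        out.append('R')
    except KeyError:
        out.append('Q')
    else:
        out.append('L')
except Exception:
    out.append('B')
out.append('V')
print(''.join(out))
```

Execution trace: 'R' (inner except ZeroDivisionError) → 'V' (after the try/except). Output: RV

Answer: RV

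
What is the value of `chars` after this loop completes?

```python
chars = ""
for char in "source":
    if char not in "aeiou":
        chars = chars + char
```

Remove vowels from 'source'
`chars` takes the values: "" → "s" → "sr" → "src"

Answer: "src"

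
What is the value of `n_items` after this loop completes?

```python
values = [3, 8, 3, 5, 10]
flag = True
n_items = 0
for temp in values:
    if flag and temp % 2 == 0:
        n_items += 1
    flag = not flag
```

Count even values at even positions
`n_items` takes the values: 0 → 1

Answer: 1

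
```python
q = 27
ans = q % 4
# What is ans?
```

Trace:
`q = 27` → q = 27
`ans = q % 4` → ans = 3
So ans = 3

Answer: 3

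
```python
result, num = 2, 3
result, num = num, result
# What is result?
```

Trace:
`result, num = 2, 3` → result = 2; num = 3
`result, num = num, result` → result = 3; num = 2
So result = 3

Answer: 3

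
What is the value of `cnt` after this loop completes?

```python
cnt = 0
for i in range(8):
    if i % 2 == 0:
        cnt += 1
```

Count numbers divisible by 2 in range(8)
`cnt` takes the values: 0 → 1 → 2 → 3 → 4

Answer: 4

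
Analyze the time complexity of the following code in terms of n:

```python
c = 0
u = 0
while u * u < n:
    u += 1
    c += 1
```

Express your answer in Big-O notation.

Each loop level contributes: √n. Multiplying the contributions gives O(√n).

Answer: O(√n)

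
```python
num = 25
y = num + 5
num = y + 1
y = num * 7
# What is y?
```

Trace:
`num = 25` → num = 25
`y = num + 5` → y = 30
`num = y + 1` → num = 31
`y = num * 7` → y = 217
So y = 217

Answer: 217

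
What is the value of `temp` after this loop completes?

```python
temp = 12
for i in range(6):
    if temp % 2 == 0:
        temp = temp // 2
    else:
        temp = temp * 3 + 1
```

Collatz-style transformation from 12
`temp` takes the values: 12 → 6 → 3 → 10 → 5 → 16 → 8

Answer: 8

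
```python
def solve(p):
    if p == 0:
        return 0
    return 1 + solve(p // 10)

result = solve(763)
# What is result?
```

Count of digits of 763: 3

Answer: 3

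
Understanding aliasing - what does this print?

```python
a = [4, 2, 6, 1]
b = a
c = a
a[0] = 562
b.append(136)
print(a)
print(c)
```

Key concept: multiple aliases.
Step by step:
`a = [4, 2, 6, 1]` → a = [4, 2, 6, 1]
`b = a` → b = [4, 2, 6, 1] (same object as a)
`c = a` → c = [4, 2, 6, 1] (same object as a, b)
`a[0] = 562` → a = [562, 2, 6, 1] (same object as b, c); b = [562, 2, 6, 1] (same object as a, c); c = [562, 2, 6, 1] (same object as a, b)
`b.append(136)` → a = [562, 2, 6, 1, 136] (same object as b, c); b = [562, 2, 6, 1, 136] (same object as a, c); c = [562, 2, 6, 1, 136] (same object as a, b)
`print(a)` → prints [562, 2, 6, 1, 136]
`print(c)` → prints [562, 2, 6, 1, 136]

Answer:
[562, 2, 6, 1, 136]
[562, 2, 6, 1, 136]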